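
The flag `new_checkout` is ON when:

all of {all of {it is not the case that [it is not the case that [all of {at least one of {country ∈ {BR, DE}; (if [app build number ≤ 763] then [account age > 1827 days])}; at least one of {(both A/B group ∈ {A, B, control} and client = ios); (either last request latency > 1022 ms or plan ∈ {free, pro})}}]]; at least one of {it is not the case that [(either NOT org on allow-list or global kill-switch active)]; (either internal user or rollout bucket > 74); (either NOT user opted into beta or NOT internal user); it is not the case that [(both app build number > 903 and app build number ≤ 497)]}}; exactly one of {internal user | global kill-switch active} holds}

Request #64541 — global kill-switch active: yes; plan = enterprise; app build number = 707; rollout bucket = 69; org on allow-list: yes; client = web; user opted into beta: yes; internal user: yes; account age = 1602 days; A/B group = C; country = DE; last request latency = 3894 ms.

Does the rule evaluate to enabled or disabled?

Atomic conditions:
  country ∈ {BR, DE}: DE is in the set → true
  app build number ≤ 763: 707 ≤ 763 is true
  account age > 1827 days: 1602 > 1827 is false
  A/B group ∈ {A, B, control}: C is not in the set → false
  client = ios: web == ios is false
  last request latency > 1022 ms: 3894 > 1022 is true
  plan ∈ {free, pro}: enterprise is not in the set → false
  NOT org on allow-list: yes → false
  global kill-switch active: yes → true
  internal user: yes → true
  rollout bucket > 74: 69 > 74 is false
  NOT user opted into beta: yes → false
  NOT internal user: yes → false
  app build number > 903: 707 > 903 is false
  app build number ≤ 497: 707 ≤ 497 is false
Combine:
[1.1.1.1.1.2] true → false = false
[1.1.1.1.1] true OR false = true
[1.1.1.1.2.1] false AND false = false
[1.1.1.1.2.2] true OR false = true
[1.1.1.1.2] false OR true = true
[1.1.1.1] true AND true = true
[1.1.1] NOT true = false
[1.1] NOT false = true
[1.2.1.1] false OR true = true
[1.2.1] NOT true = false
[1.2.2] true OR false = true
[1.2.3] false OR false = false
[1.2.4.1] false AND false = false
[1.2.4] NOT false = true
[1.2] false OR true OR false OR true = true
[1] true AND true = true
[2] exactly-one(true, true) = false
[root] true AND false = false
Overall: false → disabled

Disabled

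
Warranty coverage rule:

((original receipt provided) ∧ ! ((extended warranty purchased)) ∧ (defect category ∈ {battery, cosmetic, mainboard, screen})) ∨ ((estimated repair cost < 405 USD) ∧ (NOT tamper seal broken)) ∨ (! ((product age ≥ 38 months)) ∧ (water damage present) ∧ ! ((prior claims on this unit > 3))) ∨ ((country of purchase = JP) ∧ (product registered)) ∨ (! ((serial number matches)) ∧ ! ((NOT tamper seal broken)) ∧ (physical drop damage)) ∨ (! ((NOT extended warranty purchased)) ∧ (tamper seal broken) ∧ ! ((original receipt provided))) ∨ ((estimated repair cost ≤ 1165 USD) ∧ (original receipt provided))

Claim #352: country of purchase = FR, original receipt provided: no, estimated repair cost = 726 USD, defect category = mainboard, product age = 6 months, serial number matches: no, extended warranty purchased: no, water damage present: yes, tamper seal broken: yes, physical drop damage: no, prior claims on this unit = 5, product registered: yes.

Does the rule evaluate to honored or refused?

Atomic conditions:
  original receipt provided: no → false
  extended warranty purchased: no → false
  defect category ∈ {battery, cosmetic, mainboard, screen}: mainboard is in the set → true
  estimated repair cost < 405 USD: 726 < 405 is false
  NOT tamper seal broken: yes → false
  product age ≥ 38 months: 6 ≥ 38 is false
  water damage present: yes → true
  prior claims on this unit > 3: 5 > 3 is true
  country of purchase = JP: FR == JP is false
  product registered: yes → true
  serial number matches: no → false
  physical drop damage: no → false
  NOT extended warranty purchased: no → true
  tamper seal broken: yes → true
  estimated repair cost ≤ 1165 USD: 726 ≤ 1165 is true
Combine:
[1.2] NOT false = true
[1] false AND true AND true = false
[2] false AND false = false
[3.1] NOT false = true
[3.3] NOT true = false
[3] true AND true AND false = false
[4] false AND true = false
[5.1] NOT false = true
[5.2] NOT false = true
[5] true AND true AND false = false
[6.1] NOT true = false
[6.3] NOT false = true
[6] false AND true AND true = false
[7] true AND false = false
[root] false OR false OR false OR false OR false OR false OR false = false
Overall: false → refused

Refused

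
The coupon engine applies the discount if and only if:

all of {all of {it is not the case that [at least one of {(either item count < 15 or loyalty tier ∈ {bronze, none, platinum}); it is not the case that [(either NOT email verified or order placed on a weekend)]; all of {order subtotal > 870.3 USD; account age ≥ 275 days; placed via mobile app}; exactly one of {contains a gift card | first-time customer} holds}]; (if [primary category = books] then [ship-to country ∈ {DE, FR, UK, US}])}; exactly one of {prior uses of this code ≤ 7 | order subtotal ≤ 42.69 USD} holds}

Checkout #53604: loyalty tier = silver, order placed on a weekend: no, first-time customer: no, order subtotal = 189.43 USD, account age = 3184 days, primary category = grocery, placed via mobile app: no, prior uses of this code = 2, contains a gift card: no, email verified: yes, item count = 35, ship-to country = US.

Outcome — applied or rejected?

Rejected

Atomic conditions:
  item count < 15: 35 < 15 is false
  loyalty tier ∈ {bronze, none, platinum}: silver is not in the set → false
  NOT email verified: yes → false
  order placed on a weekend: no → false
  order subtotal > 870.3 USD: 189.43 > 870.3 is false
  account age ≥ 275 days: 3184 ≥ 275 is true
  placed via mobile app: no → false
  contains a gift card: no → false
  first-time customer: no → false
  primary category = books: grocery == books is false
  ship-to country ∈ {DE, FR, UK, US}: US is in the set → true
  prior uses of this code ≤ 7: 2 ≤ 7 is true
  order subtotal ≤ 42.69 USD: 189.43 ≤ 42.69 is false
Combine:
[1.1.1.1] false OR false = false
[1.1.1.2.1] false OR false = false
[1.1.1.2] NOT false = true
[1.1.1.3] false AND true AND false = false
[1.1.1.4] exactly-one(false, false) = false
[1.1.1] false OR true OR false OR false = true
[1.1] NOT true = false
[1.2] false → true (antecedent false ⇒ implication holds) = true
[1] false AND true = false
[2] exactly-one(true, false) = true
[root] false AND true = false
Overall: false → rejected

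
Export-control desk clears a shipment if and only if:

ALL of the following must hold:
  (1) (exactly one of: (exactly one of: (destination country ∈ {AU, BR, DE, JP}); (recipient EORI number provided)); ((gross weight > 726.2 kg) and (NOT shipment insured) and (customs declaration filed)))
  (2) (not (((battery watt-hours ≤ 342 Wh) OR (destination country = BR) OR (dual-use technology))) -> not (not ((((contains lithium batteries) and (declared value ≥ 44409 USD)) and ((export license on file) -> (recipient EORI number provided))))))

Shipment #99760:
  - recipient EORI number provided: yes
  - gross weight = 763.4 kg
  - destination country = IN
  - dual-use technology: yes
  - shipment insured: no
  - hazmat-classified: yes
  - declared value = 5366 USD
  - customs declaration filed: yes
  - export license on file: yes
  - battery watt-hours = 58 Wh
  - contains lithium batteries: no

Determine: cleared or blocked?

Blocked

Atomic conditions:
  destination country ∈ {AU, BR, DE, JP}: IN is not in the set → false
  recipient EORI number provided: yes → true
  gross weight > 726.2 kg: 763.4 > 726.2 is true
  NOT shipment insured: no → true
  customs declaration filed: yes → true
  battery watt-hours ≤ 342 Wh: 58 ≤ 342 is true
  destination country = BR: IN == BR is false
  dual-use technology: yes → true
  contains lithium batteries: no → false
  declared value ≥ 44409 USD: 5366 ≥ 44409 is false
  export license on file: yes → true
Combine:
[1.1] exactly-one(false, true) = true
[1.2] true AND true AND true = true
[1] exactly-one(true, true) = false
[2.1.1] true OR false OR true = true
[2.1] NOT true = false
[2.2.1.1.1] false AND false = false
[2.2.1.1.2] true → true = true
[2.2.1.1] false AND true = false
[2.2.1] NOT false = true
[2.2] NOT true = false
[2] false → false (antecedent false ⇒ implication holds) = true
[root] false AND true = false
Overall: false → blocked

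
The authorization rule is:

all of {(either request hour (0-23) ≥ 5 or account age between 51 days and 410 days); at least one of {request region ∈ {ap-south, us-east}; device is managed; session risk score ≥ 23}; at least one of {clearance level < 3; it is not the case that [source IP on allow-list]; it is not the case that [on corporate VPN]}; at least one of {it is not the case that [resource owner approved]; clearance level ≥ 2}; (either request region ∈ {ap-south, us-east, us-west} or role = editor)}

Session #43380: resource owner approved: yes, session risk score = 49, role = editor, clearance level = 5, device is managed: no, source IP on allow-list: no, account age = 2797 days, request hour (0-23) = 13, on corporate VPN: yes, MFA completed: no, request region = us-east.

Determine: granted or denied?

Granted

Atomic conditions:
  request hour (0-23) ≥ 5: 13 ≥ 5 is true
  account age between 51 days and 410 days: 2797 in [51, 410] is false
  request region ∈ {ap-south, us-east}: us-east is in the set → true
  device is managed: no → false
  session risk score ≥ 23: 49 ≥ 23 is true
  clearance level < 3: 5 < 3 is false
  source IP on allow-list: no → false
  on corporate VPN: yes → true
  resource owner approved: yes → true
  clearance level ≥ 2: 5 ≥ 2 is true
  request region ∈ {ap-south, us-east, us-west}: us-east is in the set → true
  role = editor: editor == editor is true
Combine:
[1] true OR false = true
[2] true OR false OR true = true
[3.2] NOT false = true
[3.3] NOT true = false
[3] false OR true OR false = true
[4.1] NOT true = false
[4] false OR true = true
[5] true OR true = true
[root] true AND true AND true AND true AND true = true
Overall: true → granted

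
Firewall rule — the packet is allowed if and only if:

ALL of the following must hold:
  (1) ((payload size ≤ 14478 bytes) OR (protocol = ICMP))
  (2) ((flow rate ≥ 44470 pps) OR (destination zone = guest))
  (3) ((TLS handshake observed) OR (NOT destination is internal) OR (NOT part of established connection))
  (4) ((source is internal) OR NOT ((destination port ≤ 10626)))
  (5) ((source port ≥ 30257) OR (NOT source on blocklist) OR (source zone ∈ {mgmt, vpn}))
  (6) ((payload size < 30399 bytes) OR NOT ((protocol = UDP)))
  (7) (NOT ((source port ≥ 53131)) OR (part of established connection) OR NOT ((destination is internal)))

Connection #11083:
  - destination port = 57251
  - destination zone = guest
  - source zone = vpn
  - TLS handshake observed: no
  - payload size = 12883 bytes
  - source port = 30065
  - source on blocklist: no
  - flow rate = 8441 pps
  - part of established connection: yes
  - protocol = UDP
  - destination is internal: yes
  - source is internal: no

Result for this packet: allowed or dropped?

Atomic conditions:
  payload size ≤ 14478 bytes: 12883 ≤ 14478 is true
  protocol = ICMP: UDP == ICMP is false
  flow rate ≥ 44470 pps: 8441 ≥ 44470 is false
  destination zone = guest: guest == guest is true
  TLS handshake observed: no → false
  NOT destination is internal: yes → false
  NOT part of established connection: yes → false
  source is internal: no → false
  destination port ≤ 10626: 57251 ≤ 10626 is false
  source port ≥ 30257: 30065 ≥ 30257 is false
  NOT source on blocklist: no → true
  source zone ∈ {mgmt, vpn}: vpn is in the set → true
  payload size < 30399 bytes: 12883 < 30399 is true
  protocol = UDP: UDP == UDP is true
  source port ≥ 53131: 30065 ≥ 53131 is false
  part of established connection: yes → true
  destination is internal: yes → true
Combine:
[1] true OR false = true
[2] false OR true = true
[3] false OR false OR false = false
[4.2] NOT false = true
[4] false OR true = true
[5] false OR true OR true = true
[6.2] NOT true = false
[6] true OR false = true
[7.1] NOT false = true
[7.3] NOT true = false
[7] true OR true OR false = true
[root] true AND true AND false AND true AND true AND true AND true = false
Overall: false → dropped

Dropped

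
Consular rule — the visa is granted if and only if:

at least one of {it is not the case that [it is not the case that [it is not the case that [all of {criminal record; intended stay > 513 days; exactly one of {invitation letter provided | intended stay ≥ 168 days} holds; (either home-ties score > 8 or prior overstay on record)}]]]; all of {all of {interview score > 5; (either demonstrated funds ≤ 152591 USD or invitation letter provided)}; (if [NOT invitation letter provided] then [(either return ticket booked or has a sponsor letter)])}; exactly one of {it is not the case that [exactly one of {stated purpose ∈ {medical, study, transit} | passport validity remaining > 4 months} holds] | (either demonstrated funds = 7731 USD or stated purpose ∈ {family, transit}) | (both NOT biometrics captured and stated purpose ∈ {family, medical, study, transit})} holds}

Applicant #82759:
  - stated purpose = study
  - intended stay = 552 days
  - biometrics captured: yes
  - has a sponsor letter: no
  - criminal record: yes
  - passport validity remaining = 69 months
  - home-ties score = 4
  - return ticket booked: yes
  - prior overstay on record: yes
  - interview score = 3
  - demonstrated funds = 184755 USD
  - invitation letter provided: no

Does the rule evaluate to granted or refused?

Granted

Atomic conditions:
  criminal record: yes → true
  intended stay > 513 days: 552 > 513 is true
  invitation letter provided: no → false
  intended stay ≥ 168 days: 552 ≥ 168 is true
  home-ties score > 8: 4 > 8 is false
  prior overstay on record: yes → true
  interview score > 5: 3 > 5 is false
  demonstrated funds ≤ 152591 USD: 184755 ≤ 152591 is false
  NOT invitation letter provided: no → true
  return ticket booked: yes → true
  has a sponsor letter: no → false
  stated purpose ∈ {medical, study, transit}: study is in the set → true
  passport validity remaining > 4 months: 69 > 4 is true
  demonstrated funds = 7731 USD: 184755 == 7731 is false
  stated purpose ∈ {family, transit}: study is not in the set → false
  NOT biometrics captured: yes → false
  stated purpose ∈ {family, medical, study, transit}: study is in the set → true
Combine:
[1.1.1.1.3] exactly-one(false, true) = true
[1.1.1.1.4] false OR true = true
[1.1.1.1] true AND true AND true AND true = true
[1.1.1] NOT true = false
[1.1] NOT false = true
[1] NOT true = false
[2.1.2] false OR false = false
[2.1] false AND false = false
[2.2.2] true OR false = true
[2.2] true → true = true
[2] false AND true = false
[3.1.1] exactly-one(true, true) = false
[3.1] NOT false = true
[3.2] false OR false = false
[3.3] false AND true = false
[3] exactly-one(true, false, false) = true
[root] false OR false OR true = true
Overall: true → granted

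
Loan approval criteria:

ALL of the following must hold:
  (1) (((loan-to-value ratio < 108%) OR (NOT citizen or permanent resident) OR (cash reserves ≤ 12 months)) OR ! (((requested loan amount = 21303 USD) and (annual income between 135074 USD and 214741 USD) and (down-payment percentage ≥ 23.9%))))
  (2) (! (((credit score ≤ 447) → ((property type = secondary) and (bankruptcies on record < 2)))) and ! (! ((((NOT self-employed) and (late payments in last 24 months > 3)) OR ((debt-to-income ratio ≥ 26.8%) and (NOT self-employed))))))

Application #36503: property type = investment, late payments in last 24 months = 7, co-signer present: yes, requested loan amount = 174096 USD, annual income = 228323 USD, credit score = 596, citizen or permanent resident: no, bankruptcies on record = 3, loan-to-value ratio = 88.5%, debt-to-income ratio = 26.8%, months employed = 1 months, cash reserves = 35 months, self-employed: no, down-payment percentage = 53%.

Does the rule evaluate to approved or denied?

Denied

Atomic conditions:
  loan-to-value ratio < 108%: 88.5 < 108 is true
  NOT citizen or permanent resident: no → true
  cash reserves ≤ 12 months: 35 ≤ 12 is false
  requested loan amount = 21303 USD: 174096 == 21303 is false
  annual income between 135074 USD and 214741 USD: 228323 in [135074, 214741] is false
  down-payment percentage ≥ 23.9%: 53 ≥ 23.9 is true
  credit score ≤ 447: 596 ≤ 447 is false
  property type = secondary: investment == secondary is false
  bankruptcies on record < 2: 3 < 2 is false
  NOT self-employed: no → true
  late payments in last 24 months > 3: 7 > 3 is true
  debt-to-income ratio ≥ 26.8%: 26.8 ≥ 26.8 is true
Combine:
[1.1] true OR true OR false = true
[1.2.1] false AND false AND true = false
[1.2] NOT false = true
[1] true OR true = true
[2.1.1.2] false AND false = false
[2.1.1] false → false (antecedent false ⇒ implication holds) = true
[2.1] NOT true = false
[2.2.1.1.1] true AND true = true
[2.2.1.1.2] true AND true = true
[2.2.1.1] true OR true = true
[2.2.1] NOT true = false
[2.2] NOT false = true
[2] false AND true = false
[root] true AND false = false
Overall: false → denied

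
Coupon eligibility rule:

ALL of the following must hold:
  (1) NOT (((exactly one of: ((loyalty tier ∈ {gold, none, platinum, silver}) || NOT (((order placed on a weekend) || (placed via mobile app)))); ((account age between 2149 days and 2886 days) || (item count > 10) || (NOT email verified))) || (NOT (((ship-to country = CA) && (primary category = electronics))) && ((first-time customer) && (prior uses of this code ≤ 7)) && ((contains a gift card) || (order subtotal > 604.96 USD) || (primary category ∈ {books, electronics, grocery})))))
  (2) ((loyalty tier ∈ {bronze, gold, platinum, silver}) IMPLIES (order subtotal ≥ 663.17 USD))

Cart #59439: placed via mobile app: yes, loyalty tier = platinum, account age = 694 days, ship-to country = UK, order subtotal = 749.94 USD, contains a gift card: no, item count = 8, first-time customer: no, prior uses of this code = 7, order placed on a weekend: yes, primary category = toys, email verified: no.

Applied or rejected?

Atomic conditions:
  loyalty tier ∈ {gold, none, platinum, silver}: platinum is in the set → true
  order placed on a weekend: yes → true
  placed via mobile app: yes → true
  account age between 2149 days and 2886 days: 694 in [2149, 2886] is false
  item count > 10: 8 > 10 is false
  NOT email verified: no → true
  ship-to country = CA: UK == CA is false
  primary category = electronics: toys == electronics is false
  first-time customer: no → false
  prior uses of this code ≤ 7: 7 ≤ 7 is true
  contains a gift card: no → false
  order subtotal > 604.96 USD: 749.94 > 604.96 is true
  primary category ∈ {books, electronics, grocery}: toys is not in the set → false
  loyalty tier ∈ {bronze, gold, platinum, silver}: platinum is in the set → true
  order subtotal ≥ 663.17 USD: 749.94 ≥ 663.17 is true
Combine:
[1.1.1.1.2.1] true OR true = true
[1.1.1.1.2] NOT true = false
[1.1.1.1] true OR false = true
[1.1.1.2] false OR false OR true = true
[1.1.1] exactly-one(true, true) = false
[1.1.2.1.1] false AND false = false
[1.1.2.1] NOT false = true
[1.1.2.2] false AND true = false
[1.1.2.3] false OR true OR false = true
[1.1.2] true AND false AND true = false
[1.1] false OR false = false
[1] NOT false = true
[2] true → true = true
[root] true AND true = true
Overall: true → applied

Applied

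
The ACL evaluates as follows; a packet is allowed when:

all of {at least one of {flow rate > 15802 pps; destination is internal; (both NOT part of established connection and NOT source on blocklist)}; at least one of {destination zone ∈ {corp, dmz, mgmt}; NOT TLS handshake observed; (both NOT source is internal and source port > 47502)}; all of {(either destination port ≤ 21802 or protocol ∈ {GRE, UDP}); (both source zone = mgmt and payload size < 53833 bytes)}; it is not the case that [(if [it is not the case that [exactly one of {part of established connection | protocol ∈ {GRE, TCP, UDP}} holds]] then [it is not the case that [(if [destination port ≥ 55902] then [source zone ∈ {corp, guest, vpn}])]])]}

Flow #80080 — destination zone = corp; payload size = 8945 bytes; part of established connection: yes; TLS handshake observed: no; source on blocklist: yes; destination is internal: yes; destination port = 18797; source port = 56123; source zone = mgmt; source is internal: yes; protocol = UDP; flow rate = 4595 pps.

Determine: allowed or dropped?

Allowed

Atomic conditions:
  flow rate > 15802 pps: 4595 > 15802 is false
  destination is internal: yes → true
  NOT part of established connection: yes → false
  NOT source on blocklist: yes → false
  destination zone ∈ {corp, dmz, mgmt}: corp is in the set → true
  NOT TLS handshake observed: no → true
  NOT source is internal: yes → false
  source port > 47502: 56123 > 47502 is true
  destination port ≤ 21802: 18797 ≤ 21802 is true
  protocol ∈ {GRE, UDP}: UDP is in the set → true
  source zone = mgmt: mgmt == mgmt is true
  payload size < 53833 bytes: 8945 < 53833 is true
  part of established connection: yes → true
  protocol ∈ {GRE, TCP, UDP}: UDP is in the set → true
  destination port ≥ 55902: 18797 ≥ 55902 is false
  source zone ∈ {corp, guest, vpn}: mgmt is not in the set → false
Combine:
[1.3] false AND false = false
[1] false OR true OR false = true
[2.3] false AND true = false
[2] true OR true OR false = true
[3.1] true OR true = true
[3.2] true AND true = true
[3] true AND true = true
[4.1.1.1] exactly-one(true, true) = false
[4.1.1] NOT false = true
[4.1.2.1] false → false (antecedent false ⇒ implication holds) = true
[4.1.2] NOT true = false
[4.1] true → false = false
[4] NOT false = true
[root] true AND true AND true AND true = true
Overall: true → allowed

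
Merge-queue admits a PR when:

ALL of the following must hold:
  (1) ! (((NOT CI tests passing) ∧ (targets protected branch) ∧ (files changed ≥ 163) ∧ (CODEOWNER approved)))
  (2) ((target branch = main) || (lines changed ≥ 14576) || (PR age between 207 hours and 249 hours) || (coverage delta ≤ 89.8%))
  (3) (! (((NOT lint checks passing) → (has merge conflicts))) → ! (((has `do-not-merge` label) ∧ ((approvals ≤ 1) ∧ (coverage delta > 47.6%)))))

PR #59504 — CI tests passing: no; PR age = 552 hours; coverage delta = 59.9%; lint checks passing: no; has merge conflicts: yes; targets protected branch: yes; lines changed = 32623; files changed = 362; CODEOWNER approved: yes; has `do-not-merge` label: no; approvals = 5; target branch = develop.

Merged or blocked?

Blocked

Atomic conditions:
  NOT CI tests passing: no → true
  targets protected branch: yes → true
  files changed ≥ 163: 362 ≥ 163 is true
  CODEOWNER approved: yes → true
  target branch = main: develop == main is false
  lines changed ≥ 14576: 32623 ≥ 14576 is true
  PR age between 207 hours and 249 hours: 552 in [207, 249] is false
  coverage delta ≤ 89.8%: 59.9 ≤ 89.8 is true
  NOT lint checks passing: no → true
  has merge conflicts: yes → true
  has `do-not-merge` label: no → false
  approvals ≤ 1: 5 ≤ 1 is false
  coverage delta > 47.6%: 59.9 > 47.6 is true
Combine:
[1.1] true AND true AND true AND true = true
[1] NOT true = false
[2] false OR true OR false OR true = true
[3.1.1] true → true = true
[3.1] NOT true = false
[3.2.1.2] false AND true = false
[3.2.1] false AND false = false
[3.2] NOT false = true
[3] false → true (antecedent false ⇒ implication holds) = true
[root] false AND true AND true = false
Overall: false → blocked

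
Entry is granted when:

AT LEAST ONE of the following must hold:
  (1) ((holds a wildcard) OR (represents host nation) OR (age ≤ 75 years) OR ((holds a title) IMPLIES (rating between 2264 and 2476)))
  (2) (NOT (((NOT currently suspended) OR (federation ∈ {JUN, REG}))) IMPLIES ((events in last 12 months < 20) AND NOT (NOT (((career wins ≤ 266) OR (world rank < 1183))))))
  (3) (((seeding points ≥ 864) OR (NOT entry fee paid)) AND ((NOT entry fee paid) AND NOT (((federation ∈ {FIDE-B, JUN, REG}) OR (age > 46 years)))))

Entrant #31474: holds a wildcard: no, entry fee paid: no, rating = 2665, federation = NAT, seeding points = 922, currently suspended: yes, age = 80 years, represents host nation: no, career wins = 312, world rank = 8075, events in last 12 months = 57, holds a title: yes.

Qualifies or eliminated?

Atomic conditions:
  holds a wildcard: no → false
  represents host nation: no → false
  age ≤ 75 years: 80 ≤ 75 is false
  holds a title: yes → true
  rating between 2264 and 2476: 2665 in [2264, 2476] is false
  NOT currently suspended: yes → false
  federation ∈ {JUN, REG}: NAT is not in the set → false
  events in last 12 months < 20: 57 < 20 is false
  career wins ≤ 266: 312 ≤ 266 is false
  world rank < 1183: 8075 < 1183 is false
  seeding points ≥ 864: 922 ≥ 864 is true
  NOT entry fee paid: no → true
  federation ∈ {FIDE-B, JUN, REG}: NAT is not in the set → false
  age > 46 years: 80 > 46 is true
Combine:
[1.4] true → false = false
[1] false OR false OR false OR false = false
[2.1.1] false OR false = false
[2.1] NOT false = true
[2.2.2.1.1] false OR false = false
[2.2.2.1] NOT false = true
[2.2.2] NOT true = false
[2.2] false AND false = false
[2] true → false = false
[3.1] true OR true = true
[3.2.2.1] false OR true = true
[3.2.2] NOT true = false
[3.2] true AND false = false
[3] true AND false = false
[root] false OR false OR false = false
Overall: false → eliminated

Eliminated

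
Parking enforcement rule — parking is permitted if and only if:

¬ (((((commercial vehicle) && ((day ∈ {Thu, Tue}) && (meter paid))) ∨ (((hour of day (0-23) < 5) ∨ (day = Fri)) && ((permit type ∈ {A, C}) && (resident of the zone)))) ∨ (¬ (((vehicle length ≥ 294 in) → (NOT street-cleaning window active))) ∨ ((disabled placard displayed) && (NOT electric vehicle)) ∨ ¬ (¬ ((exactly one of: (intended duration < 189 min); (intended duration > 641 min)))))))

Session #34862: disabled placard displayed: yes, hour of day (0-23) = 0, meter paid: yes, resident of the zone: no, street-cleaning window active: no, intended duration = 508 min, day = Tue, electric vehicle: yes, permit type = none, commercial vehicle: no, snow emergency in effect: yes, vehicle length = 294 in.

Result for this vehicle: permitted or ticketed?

Permitted

Atomic conditions:
  commercial vehicle: no → false
  day ∈ {Thu, Tue}: Tue is in the set → true
  meter paid: yes → true
  hour of day (0-23) < 5: 0 < 5 is true
  day = Fri: Tue == Fri is false
  permit type ∈ {A, C}: none is not in the set → false
  resident of the zone: no → false
  vehicle length ≥ 294 in: 294 ≥ 294 is true
  NOT street-cleaning window active: no → true
  disabled placard displayed: yes → true
  NOT electric vehicle: yes → false
  intended duration < 189 min: 508 < 189 is false
  intended duration > 641 min: 508 > 641 is false
Combine:
[1.1.1.2] true AND true = true
[1.1.1] false AND true = false
[1.1.2.1] true OR false = true
[1.1.2.2] false AND false = false
[1.1.2] true AND false = false
[1.1] false OR false = false
[1.2.1.1] true → true = true
[1.2.1] NOT true = false
[1.2.2] true AND false = false
[1.2.3.1.1] exactly-one(false, false) = false
[1.2.3.1] NOT false = true
[1.2.3] NOT true = false
[1.2] false OR false OR false = false
[1] false OR false = false
[root] NOT false = true
Overall: true → permitted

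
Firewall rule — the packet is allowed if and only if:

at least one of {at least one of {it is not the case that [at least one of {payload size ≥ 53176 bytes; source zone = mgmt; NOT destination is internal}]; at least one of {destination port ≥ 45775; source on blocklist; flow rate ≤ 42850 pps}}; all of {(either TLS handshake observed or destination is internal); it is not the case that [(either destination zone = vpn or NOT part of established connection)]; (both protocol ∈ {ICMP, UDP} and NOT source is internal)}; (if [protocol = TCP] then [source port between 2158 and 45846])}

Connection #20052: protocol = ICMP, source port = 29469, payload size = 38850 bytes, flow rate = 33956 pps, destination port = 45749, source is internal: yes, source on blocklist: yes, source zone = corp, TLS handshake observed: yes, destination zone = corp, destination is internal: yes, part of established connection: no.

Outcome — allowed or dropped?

Atomic conditions:
  payload size ≥ 53176 bytes: 38850 ≥ 53176 is false
  source zone = mgmt: corp == mgmt is false
  NOT destination is internal: yes → false
  destination port ≥ 45775: 45749 ≥ 45775 is false
  source on blocklist: yes → true
  flow rate ≤ 42850 pps: 33956 ≤ 42850 is true
  TLS handshake observed: yes → true
  destination is internal: yes → true
  destination zone = vpn: corp == vpn is false
  NOT part of established connection: no → true
  protocol ∈ {ICMP, UDP}: ICMP is in the set → true
  NOT source is internal: yes → false
  protocol = TCP: ICMP == TCP is false
  source port between 2158 and 45846: 29469 in [2158, 45846] is true
Combine:
[1.1.1] false OR false OR false = false
[1.1] NOT false = true
[1.2] false OR true OR true = true
[1] true OR true = true
[2.1] true OR true = true
[2.2.1] false OR true = true
[2.2] NOT true = false
[2.3] true AND false = false
[2] true AND false AND false = false
[3] false → true (antecedent false ⇒ implication holds) = true
[root] true OR false OR true = true
Overall: true → allowed

Allowed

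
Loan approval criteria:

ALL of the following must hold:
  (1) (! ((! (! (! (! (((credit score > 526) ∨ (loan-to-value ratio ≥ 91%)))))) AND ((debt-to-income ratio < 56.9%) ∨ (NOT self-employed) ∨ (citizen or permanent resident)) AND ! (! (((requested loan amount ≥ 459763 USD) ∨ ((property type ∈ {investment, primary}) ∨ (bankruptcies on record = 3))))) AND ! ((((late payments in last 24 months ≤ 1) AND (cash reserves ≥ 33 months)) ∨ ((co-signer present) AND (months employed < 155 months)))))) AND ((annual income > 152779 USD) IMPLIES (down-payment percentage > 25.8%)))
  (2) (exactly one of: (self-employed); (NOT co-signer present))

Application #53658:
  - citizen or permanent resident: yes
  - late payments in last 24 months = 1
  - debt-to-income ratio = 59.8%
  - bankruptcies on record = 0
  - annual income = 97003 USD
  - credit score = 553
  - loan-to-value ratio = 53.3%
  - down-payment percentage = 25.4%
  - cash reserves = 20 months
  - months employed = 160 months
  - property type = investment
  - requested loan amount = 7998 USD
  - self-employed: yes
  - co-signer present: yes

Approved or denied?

Denied

Atomic conditions:
  credit score > 526: 553 > 526 is true
  loan-to-value ratio ≥ 91%: 53.3 ≥ 91 is false
  debt-to-income ratio < 56.9%: 59.8 < 56.9 is false
  NOT self-employed: yes → false
  citizen or permanent resident: yes → true
  requested loan amount ≥ 459763 USD: 7998 ≥ 459763 is false
  property type ∈ {investment, primary}: investment is in the set → true
  bankruptcies on record = 3: 0 == 3 is false
  late payments in last 24 months ≤ 1: 1 ≤ 1 is true
  cash reserves ≥ 33 months: 20 ≥ 33 is false
  co-signer present: yes → true
  months employed < 155 months: 160 < 155 is false
  annual income > 152779 USD: 97003 > 152779 is false
  down-payment percentage > 25.8%: 25.4 > 25.8 is false
  self-employed: yes → true
  NOT co-signer present: yes → false
Combine:
[1.1.1.1.1.1.1.1] true OR false = true
[1.1.1.1.1.1.1] NOT true = false
[1.1.1.1.1.1] NOT false = true
[1.1.1.1.1] NOT true = false
[1.1.1.1] NOT false = true
[1.1.1.2] false OR false OR true = true
[1.1.1.3.1.1.2] true OR false = true
[1.1.1.3.1.1] false OR true = true
[1.1.1.3.1] NOT true = false
[1.1.1.3] NOT false = true
[1.1.1.4.1.1] true AND false = false
[1.1.1.4.1.2] true AND false = false
[1.1.1.4.1] false OR false = false
[1.1.1.4] NOT false = true
[1.1.1] true AND true AND true AND true = true
[1.1] NOT true = false
[1.2] false → false (antecedent false ⇒ implication holds) = true
[1] false AND true = false
[2] exactly-one(true, false) = true
[root] false AND true = false
Overall: false → denied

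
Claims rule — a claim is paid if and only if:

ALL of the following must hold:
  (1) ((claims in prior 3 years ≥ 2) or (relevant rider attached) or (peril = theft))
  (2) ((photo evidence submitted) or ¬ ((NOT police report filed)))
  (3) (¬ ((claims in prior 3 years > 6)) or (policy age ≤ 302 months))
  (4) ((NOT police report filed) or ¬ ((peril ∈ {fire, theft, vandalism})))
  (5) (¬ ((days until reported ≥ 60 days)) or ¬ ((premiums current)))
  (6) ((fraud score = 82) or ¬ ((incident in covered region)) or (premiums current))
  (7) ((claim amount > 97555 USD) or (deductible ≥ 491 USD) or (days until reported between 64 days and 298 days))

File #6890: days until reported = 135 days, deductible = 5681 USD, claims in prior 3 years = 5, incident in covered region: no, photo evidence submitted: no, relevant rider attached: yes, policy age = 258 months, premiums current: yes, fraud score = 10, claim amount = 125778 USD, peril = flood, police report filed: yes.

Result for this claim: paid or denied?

Denied

Atomic conditions:
  claims in prior 3 years ≥ 2: 5 ≥ 2 is true
  relevant rider attached: yes → true
  peril = theft: flood == theft is false
  photo evidence submitted: no → false
  NOT police report filed: yes → false
  claims in prior 3 years > 6: 5 > 6 is false
  policy age ≤ 302 months: 258 ≤ 302 is true
  peril ∈ {fire, theft, vandalism}: flood is not in the set → false
  days until reported ≥ 60 days: 135 ≥ 60 is true
  premiums current: yes → true
  fraud score = 82: 10 == 82 is false
  incident in covered region: no → false
  claim amount > 97555 USD: 125778 > 97555 is true
  deductible ≥ 491 USD: 5681 ≥ 491 is true
  days until reported between 64 days and 298 days: 135 in [64, 298] is true
Combine:
[1] true OR true OR false = true
[2.2] NOT false = true
[2] false OR true = true
[3.1] NOT false = true
[3] true OR true = true
[4.2] NOT false = true
[4] false OR true = true
[5.1] NOT true = false
[5.2] NOT true = false
[5] false OR false = false
[6.2] NOT false = true
[6] false OR true OR true = true
[7] true OR true OR true = true
[root] true AND true AND true AND true AND false AND true AND true = false
Overall: false → denied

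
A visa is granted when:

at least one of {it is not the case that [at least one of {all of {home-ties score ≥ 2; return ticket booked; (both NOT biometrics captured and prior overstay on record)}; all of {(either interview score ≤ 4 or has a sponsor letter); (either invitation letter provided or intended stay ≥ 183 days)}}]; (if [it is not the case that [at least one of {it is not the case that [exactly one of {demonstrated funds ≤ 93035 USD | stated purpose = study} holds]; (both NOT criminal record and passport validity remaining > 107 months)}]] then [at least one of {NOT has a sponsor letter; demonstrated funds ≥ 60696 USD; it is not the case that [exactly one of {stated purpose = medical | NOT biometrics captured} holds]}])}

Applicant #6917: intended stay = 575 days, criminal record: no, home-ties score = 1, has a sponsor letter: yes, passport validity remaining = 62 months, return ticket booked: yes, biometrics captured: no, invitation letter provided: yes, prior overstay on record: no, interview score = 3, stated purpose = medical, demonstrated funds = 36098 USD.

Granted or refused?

Atomic conditions:
  home-ties score ≥ 2: 1 ≥ 2 is false
  return ticket booked: yes → true
  NOT biometrics captured: no → true
  prior overstay on record: no → false
  interview score ≤ 4: 3 ≤ 4 is true
  has a sponsor letter: yes → true
  invitation letter provided: yes → true
  intended stay ≥ 183 days: 575 ≥ 183 is true
  demonstrated funds ≤ 93035 USD: 36098 ≤ 93035 is true
  stated purpose = study: medical == study is false
  NOT criminal record: no → true
  passport validity remaining > 107 months: 62 > 107 is false
  NOT has a sponsor letter: yes → false
  demonstrated funds ≥ 60696 USD: 36098 ≥ 60696 is false
  stated purpose = medical: medical == medical is true
Combine:
[1.1.1.3] true AND false = false
[1.1.1] false AND true AND false = false
[1.1.2.1] true OR true = true
[1.1.2.2] true OR true = true
[1.1.2] true AND true = true
[1.1] false OR true = true
[1] NOT true = false
[2.1.1.1.1] exactly-one(true, false) = true
[2.1.1.1] NOT true = false
[2.1.1.2] true AND false = false
[2.1.1] false OR false = false
[2.1] NOT false = true
[2.2.3.1] exactly-one(true, true) = false
[2.2.3] NOT false = true
[2.2] false OR false OR true = true
[2] true → true = true
[root] false OR true = true
Overall: true → granted

Granted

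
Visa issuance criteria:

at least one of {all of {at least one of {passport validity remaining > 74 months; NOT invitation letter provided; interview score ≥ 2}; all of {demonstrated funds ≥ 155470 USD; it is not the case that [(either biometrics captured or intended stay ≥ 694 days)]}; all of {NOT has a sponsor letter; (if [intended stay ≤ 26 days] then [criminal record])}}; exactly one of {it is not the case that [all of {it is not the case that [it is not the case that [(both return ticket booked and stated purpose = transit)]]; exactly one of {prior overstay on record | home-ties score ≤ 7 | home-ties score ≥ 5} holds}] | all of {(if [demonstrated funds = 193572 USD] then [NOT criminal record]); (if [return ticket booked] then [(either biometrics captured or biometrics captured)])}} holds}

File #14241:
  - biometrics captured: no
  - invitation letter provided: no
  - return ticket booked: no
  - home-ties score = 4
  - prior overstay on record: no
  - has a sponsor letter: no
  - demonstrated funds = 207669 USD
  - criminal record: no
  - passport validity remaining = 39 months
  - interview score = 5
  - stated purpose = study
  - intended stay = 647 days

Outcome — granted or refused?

Atomic conditions:
  passport validity remaining > 74 months: 39 > 74 is false
  NOT invitation letter provided: no → true
  interview score ≥ 2: 5 ≥ 2 is true
  demonstrated funds ≥ 155470 USD: 207669 ≥ 155470 is true
  biometrics captured: no → false
  intended stay ≥ 694 days: 647 ≥ 694 is false
  NOT has a sponsor letter: no → true
  intended stay ≤ 26 days: 647 ≤ 26 is false
  criminal record: no → false
  return ticket booked: no → false
  stated purpose = transit: study == transit is false
  prior overstay on record: no → false
  home-ties score ≤ 7: 4 ≤ 7 is true
  home-ties score ≥ 5: 4 ≥ 5 is false
  demonstrated funds = 193572 USD: 207669 == 193572 is false
  NOT criminal record: no → true
Combine:
[1.1] false OR true OR true = true
[1.2.2.1] false OR false = false
[1.2.2] NOT false = true
[1.2] true AND true = true
[1.3.2] false → false (antecedent false ⇒ implication holds) = true
[1.3] true AND true = true
[1] true AND true AND true = true
[2.1.1.1.1.1] false AND false = false
[2.1.1.1.1] NOT false = true
[2.1.1.1] NOT true = false
[2.1.1.2] exactly-one(false, true, false) = true
[2.1.1] false AND true = false
[2.1] NOT false = true
[2.2.1] false → true (antecedent false ⇒ implication holds) = true
[2.2.2.2] false OR false = false
[2.2.2] false → false (antecedent false ⇒ implication holds) = true
[2.2] true AND true = true
[2] exactly-one(true, true) = false
[root] true OR false = true
Overall: true → granted

Granted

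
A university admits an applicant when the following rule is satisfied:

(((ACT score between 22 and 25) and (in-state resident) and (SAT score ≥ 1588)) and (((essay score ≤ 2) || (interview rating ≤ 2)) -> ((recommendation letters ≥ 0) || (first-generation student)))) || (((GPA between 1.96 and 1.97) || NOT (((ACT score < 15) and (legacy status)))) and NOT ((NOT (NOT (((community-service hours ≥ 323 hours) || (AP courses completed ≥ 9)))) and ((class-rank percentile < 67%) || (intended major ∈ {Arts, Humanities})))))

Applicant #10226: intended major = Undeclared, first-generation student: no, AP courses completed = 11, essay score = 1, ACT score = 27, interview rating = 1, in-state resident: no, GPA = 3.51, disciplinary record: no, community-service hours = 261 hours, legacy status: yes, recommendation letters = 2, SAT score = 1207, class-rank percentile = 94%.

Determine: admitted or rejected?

Admitted

Atomic conditions:
  ACT score between 22 and 25: 27 in [22, 25] is false
  in-state resident: no → false
  SAT score ≥ 1588: 1207 ≥ 1588 is false
  essay score ≤ 2: 1 ≤ 2 is true
  interview rating ≤ 2: 1 ≤ 2 is true
  recommendation letters ≥ 0: 2 ≥ 0 is true
  first-generation student: no → false
  GPA between 1.96 and 1.97: 3.51 in [1.96, 1.97] is false
  ACT score < 15: 27 < 15 is false
  legacy status: yes → true
  community-service hours ≥ 323 hours: 261 ≥ 323 is false
  AP courses completed ≥ 9: 11 ≥ 9 is true
  class-rank percentile < 67%: 94 < 67 is false
  intended major ∈ {Arts, Humanities}: Undeclared is not in the set → false
Combine:
[1.1] false AND false AND false = false
[1.2.1] true OR true = true
[1.2.2] true OR false = true
[1.2] true → true = true
[1] false AND true = false
[2.1.2.1] false AND true = false
[2.1.2] NOT false = true
[2.1] false OR true = true
[2.2.1.1.1.1] false OR true = true
[2.2.1.1.1] NOT true = false
[2.2.1.1] NOT false = true
[2.2.1.2] false OR false = false
[2.2.1] true AND false = false
[2.2] NOT false = true
[2] true AND true = true
[root] false OR true = true
Overall: true → admitted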